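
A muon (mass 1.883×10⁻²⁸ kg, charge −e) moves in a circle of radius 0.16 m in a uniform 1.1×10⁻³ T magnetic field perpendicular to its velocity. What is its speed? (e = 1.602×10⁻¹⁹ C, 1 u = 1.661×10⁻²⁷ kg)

v ≈ 1.5×10⁵ m/s

From |q|vB = mv²/r, v = |q|Br/m.
v = (1.602×10⁻¹⁹)(1.1×10⁻³)(0.16)/1.883×10⁻²⁸ ≈ 1.5×10⁵ m/s.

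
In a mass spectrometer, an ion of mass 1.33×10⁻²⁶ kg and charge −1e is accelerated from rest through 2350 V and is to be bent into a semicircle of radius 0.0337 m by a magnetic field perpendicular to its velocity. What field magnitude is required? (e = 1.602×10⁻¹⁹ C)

B ≈ 0.586 T

v = √(2|q|V/m) = √(2·1.602×10⁻¹⁹·2350/1.33×10⁻²⁶) ≈ 2.379×10⁵ m/s.
B = mv/(|q|r) = (1.33×10⁻²⁶)(2.379×10⁵)/((1.602×10⁻¹⁹)(0.0337)) ≈ 0.586 T.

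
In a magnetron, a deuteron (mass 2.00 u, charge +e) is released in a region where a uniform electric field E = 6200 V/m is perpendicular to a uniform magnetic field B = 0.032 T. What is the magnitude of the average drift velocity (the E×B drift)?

The E×B drift speed is v_d = E/B.
v_d = 6200/0.032 = 1.9×10⁵ m/s.

v_d ≈ 1.9×10⁵ m/s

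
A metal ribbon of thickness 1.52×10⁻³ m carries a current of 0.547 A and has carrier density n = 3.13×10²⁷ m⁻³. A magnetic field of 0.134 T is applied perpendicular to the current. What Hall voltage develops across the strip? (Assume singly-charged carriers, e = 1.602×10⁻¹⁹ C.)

V_H ≈ 9.62×10⁻⁸ V

V_H = IB/(n e t).
V_H = (0.547)(0.134)/((3.13×10²⁷)(1.602×10⁻¹⁹)(1.52×10⁻³)) ≈ 9.62×10⁻⁸ V.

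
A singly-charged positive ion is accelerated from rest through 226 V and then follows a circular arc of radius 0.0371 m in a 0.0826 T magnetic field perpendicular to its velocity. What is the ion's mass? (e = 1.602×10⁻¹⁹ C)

Combine |q|V = ½mv² and r = mv/(|q|B): eliminate v to get m = qB²r²/(2V).
m = (1.602×10⁻¹⁹)(0.0826)²(0.0371)²/(2·226) ≈ 3.33×10⁻²⁷ kg.

m ≈ 3.33×10⁻²⁷ kg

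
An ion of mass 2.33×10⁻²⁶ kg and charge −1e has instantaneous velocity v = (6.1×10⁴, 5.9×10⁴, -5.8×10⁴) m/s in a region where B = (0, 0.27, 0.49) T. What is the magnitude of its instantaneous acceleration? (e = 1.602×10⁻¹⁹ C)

|a| ≈ 3.86×10¹¹ m/s²

v×B = (4.46×10⁴, -2.99×10⁴, 1.65×10⁴) N/C.
F = q v×B = (−1.602×10⁻¹⁹ C)·(4.46×10⁴, -2.99×10⁴, 1.65×10⁴) = (-7.14×10⁻¹⁵, 4.79×10⁻¹⁵, -2.64×10⁻¹⁵) N.
|a| = |F|/m = 8.993×10⁻¹⁵/2.33×10⁻²⁶ ≈ 3.86×10¹¹ m/s².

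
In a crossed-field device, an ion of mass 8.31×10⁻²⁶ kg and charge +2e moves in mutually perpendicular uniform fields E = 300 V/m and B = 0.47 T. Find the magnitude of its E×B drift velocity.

v_d ≈ 640 m/s

The steady drift has the magnetic force balancing the electric force, so v_d = E/B.
v_d = 300/0.47 = 640 m/s.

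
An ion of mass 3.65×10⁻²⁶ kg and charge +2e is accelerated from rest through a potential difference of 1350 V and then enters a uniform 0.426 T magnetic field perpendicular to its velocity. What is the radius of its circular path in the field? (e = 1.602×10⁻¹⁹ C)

r ≈ 0.0412 m

Acceleration: |q|V = ½mv² ⇒ v = √(2|q|V/m) = √(2·3.204×10⁻¹⁹·1350/3.65×10⁻²⁶) ≈ 1.540×10⁵ m/s.
In the field: r = mv/(|q|B) = (3.65×10⁻²⁶)(1.540×10⁵)/((3.204×10⁻¹⁹)(0.426)) ≈ 0.0412 m.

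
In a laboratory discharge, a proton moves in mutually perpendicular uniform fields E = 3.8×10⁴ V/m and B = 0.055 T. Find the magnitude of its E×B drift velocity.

v_d ≈ 6.9×10⁵ m/s

In crossed fields the guiding centre drifts at v_d = |E×B|/B² = E/B, independent of charge and mass.
v_d = 3.8×10⁴/0.055 = 6.9×10⁵ m/s.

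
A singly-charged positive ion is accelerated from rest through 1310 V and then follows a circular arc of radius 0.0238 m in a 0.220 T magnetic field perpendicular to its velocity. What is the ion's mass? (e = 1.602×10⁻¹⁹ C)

Combine |q|V = ½mv² and r = mv/(|q|B): eliminate v to get m = qB²r²/(2V).
m = (1.602×10⁻¹⁹)(0.220)²(0.0238)²/(2·1310) ≈ 1.68×10⁻²⁷ kg.

m ≈ 1.68×10⁻²⁷ kg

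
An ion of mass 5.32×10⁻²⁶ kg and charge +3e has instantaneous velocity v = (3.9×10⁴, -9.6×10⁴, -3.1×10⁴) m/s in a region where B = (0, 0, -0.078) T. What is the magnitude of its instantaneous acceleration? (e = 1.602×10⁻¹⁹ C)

v×B = (7490, 3040, 0) N/C.
F = q v×B = (4.806×10⁻¹⁹ C)·(7490, 3040, 0) = (3.60×10⁻¹⁵, 1.46×10⁻¹⁵, 0) N.
|a| = |F|/m = 3.884×10⁻¹⁵/5.32×10⁻²⁶ ≈ 7.30×10¹⁰ m/s².

|a| ≈ 7.30×10¹⁰ m/s²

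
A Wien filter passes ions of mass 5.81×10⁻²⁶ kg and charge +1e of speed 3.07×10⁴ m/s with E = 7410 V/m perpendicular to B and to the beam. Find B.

Balance of forces in the selector: qE = qvB ⇒ B = E/v.
B = 7410/3.07×10⁴ = 0.241 T.

B = 0.241 T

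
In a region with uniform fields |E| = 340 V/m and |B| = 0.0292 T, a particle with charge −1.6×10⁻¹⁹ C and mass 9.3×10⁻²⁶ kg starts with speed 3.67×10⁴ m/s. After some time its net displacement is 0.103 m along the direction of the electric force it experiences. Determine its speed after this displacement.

v_f ≈ 3.83×10⁴ m/s

B does no work; ΔKE = |q|E d.
½mv_f² = ½mv₀² + |q|Ed = ½(9.3×10⁻²⁶)(3.67×10⁴)² + (1.6×10⁻¹⁹)(340)(0.103) ≈ 6.263×10⁻¹⁷ J + 5.603×10⁻¹⁸ J ≈ 6.823×10⁻¹⁷ J.
v_f = √(2·6.823×10⁻¹⁷/9.3×10⁻²⁶) ≈ 3.83×10⁴ m/s.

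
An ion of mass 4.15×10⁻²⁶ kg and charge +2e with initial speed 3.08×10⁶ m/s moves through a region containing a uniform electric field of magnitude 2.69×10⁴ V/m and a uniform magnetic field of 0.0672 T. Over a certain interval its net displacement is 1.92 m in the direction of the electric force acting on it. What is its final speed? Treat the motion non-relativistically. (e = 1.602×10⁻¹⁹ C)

B does no work; ΔKE = |q|E d.
½mv_f² = ½mv₀² + |q|Ed = ½(4.15×10⁻²⁶)(3.08×10⁶)² + (3.204×10⁻¹⁹)(2.69×10⁴)(1.92) ≈ 1.968×10⁻¹³ J + 1.655×10⁻¹⁴ J ≈ 2.134×10⁻¹³ J.
v_f = √(2·2.134×10⁻¹³/4.15×10⁻²⁶) ≈ 3.21×10⁶ m/s.

v_f ≈ 3.21×10⁶ m/s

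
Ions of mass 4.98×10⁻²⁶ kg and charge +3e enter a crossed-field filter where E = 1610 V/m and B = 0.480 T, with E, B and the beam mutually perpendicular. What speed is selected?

v = 3350 m/s

Straight-line motion ⇒ electric and magnetic forces cancel, so E = vB.
v = E/B = 1610/0.480 = 3350 m/s.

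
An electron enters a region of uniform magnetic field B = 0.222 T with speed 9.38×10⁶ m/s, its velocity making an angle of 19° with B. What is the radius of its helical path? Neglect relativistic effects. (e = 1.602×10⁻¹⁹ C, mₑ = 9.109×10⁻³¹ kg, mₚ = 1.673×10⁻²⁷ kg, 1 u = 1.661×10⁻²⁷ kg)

v⊥ = v sinθ = 9.38×10⁶·sin19° ≈ 3.054×10⁶ m/s.
r = m v⊥/(|q|B) = (9.109×10⁻³¹)(3.054×10⁶)/((1.602×10⁻¹⁹)(0.222)) ≈ 7.82×10⁻⁵ m.

r ≈ 7.82×10⁻⁵ m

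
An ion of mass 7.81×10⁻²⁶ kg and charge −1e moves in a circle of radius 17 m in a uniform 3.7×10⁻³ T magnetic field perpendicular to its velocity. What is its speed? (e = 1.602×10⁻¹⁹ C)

From |q|vB = mv²/r, v = |q|Br/m.
v = (1.602×10⁻¹⁹)(3.7×10⁻³)(17)/7.81×10⁻²⁶ ≈ 1.3×10⁵ m/s.

v ≈ 1.3×10⁵ m/s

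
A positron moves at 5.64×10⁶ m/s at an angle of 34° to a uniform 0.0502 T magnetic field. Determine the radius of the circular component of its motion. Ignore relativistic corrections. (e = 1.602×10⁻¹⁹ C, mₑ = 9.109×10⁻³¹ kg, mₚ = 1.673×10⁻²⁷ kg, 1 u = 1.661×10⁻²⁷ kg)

v⊥ = v sinθ = 5.64×10⁶·sin34° ≈ 3.154×10⁶ m/s.
r = m v⊥/(|q|B) = (9.109×10⁻³¹)(3.154×10⁶)/((1.602×10⁻¹⁹)(0.0502)) ≈ 3.57×10⁻⁴ m.

r ≈ 3.57×10⁻⁴ m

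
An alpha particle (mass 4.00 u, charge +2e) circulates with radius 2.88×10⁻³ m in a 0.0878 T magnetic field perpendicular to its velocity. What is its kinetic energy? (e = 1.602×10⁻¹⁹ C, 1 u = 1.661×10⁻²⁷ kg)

v = |q|Br/m, then KE = ½mv² = (qBr)²/(2m).
v = (3.204×10⁻¹⁹)(0.0878)(2.88×10⁻³)/6.644×10⁻²⁷ ≈ 1.219×10⁴ m/s.
KE = ½(6.644×10⁻²⁷)(1.219×10⁴)² ≈ 4.94×10⁻¹⁹ J.

KE ≈ 4.94×10⁻¹⁹ J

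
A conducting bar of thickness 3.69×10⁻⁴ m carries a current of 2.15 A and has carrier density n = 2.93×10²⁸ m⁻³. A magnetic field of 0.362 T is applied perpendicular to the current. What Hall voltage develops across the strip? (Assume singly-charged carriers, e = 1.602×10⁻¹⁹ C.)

V_H = IB/(n e t).
V_H = (2.15)(0.362)/((2.93×10²⁸)(1.602×10⁻¹⁹)(3.69×10⁻⁴)) ≈ 4.49×10⁻⁷ V.

V_H ≈ 4.49×10⁻⁷ V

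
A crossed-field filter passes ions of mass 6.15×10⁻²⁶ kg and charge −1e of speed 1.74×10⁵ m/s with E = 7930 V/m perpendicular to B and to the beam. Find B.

Balance of forces in the selector: qE = qvB ⇒ B = E/v.
B = 7930/1.74×10⁵ = 0.0456 T.

B = 0.0456 T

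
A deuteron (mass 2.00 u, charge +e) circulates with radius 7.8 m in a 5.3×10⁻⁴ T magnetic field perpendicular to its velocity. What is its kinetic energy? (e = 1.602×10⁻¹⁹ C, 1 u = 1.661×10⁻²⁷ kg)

v = |q|Br/m, then KE = ½mv² = (qBr)²/(2m).
v = (1.602×10⁻¹⁹)(5.3×10⁻⁴)(7.8)/3.322×10⁻²⁷ ≈ 1.994×10⁵ m/s.
KE = ½(3.322×10⁻²⁷)(1.994×10⁵)² ≈ 6.6×10⁻¹⁷ J.

KE ≈ 6.6×10⁻¹⁷ J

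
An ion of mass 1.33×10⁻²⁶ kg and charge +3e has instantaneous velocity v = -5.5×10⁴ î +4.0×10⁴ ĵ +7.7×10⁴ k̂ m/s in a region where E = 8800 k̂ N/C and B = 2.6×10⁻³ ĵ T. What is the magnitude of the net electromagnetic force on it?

v×B = (-200, 0, -143) N/C.
E + v×B = (-200, 0, 8660) N/C.
F = q(E + v×B) = (4.806×10⁻¹⁹ C)·(-200, 0, 8660) = (-9.62×10⁻¹⁷, 0, 4.16×10⁻¹⁵) N.
|F| = 4.16×10⁻¹⁵ N.

|F| ≈ 4.16×10⁻¹⁵ N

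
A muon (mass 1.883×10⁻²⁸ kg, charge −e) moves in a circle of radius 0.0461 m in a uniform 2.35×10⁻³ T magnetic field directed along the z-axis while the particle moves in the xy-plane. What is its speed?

From |q|vB = mv²/r, v = |q|Br/m.
v = (1.602×10⁻¹⁹)(2.35×10⁻³)(0.0461)/1.883×10⁻²⁸ ≈ 9.22×10⁴ m/s.

v ≈ 9.22×10⁴ m/s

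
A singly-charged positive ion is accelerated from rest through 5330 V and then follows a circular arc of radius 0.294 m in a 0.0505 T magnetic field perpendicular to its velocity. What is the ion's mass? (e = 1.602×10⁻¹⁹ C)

m ≈ 3.31×10⁻²⁷ kg

Combine |q|V = ½mv² and r = mv/(|q|B): eliminate v to get m = qB²r²/(2V).
m = (1.602×10⁻¹⁹)(0.0505)²(0.294)²/(2·5330) ≈ 3.31×10⁻²⁷ kg.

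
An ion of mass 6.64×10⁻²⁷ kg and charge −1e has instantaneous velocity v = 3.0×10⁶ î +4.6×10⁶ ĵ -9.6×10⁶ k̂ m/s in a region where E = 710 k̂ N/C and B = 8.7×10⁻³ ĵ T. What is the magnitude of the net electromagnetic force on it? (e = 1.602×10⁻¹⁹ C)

|F| ≈ 1.41×10⁻¹⁴ N

v×B = (8.35×10⁴, 0, 2.61×10⁴) N/C.
E + v×B = (8.35×10⁴, 0, 2.68×10⁴) N/C.
F = q(E + v×B) = (−1.602×10⁻¹⁹ C)·(8.35×10⁴, 0, 2.68×10⁴) = (-1.34×10⁻¹⁴, 0, -4.29×10⁻¹⁵) N.
|F| = 1.41×10⁻¹⁴ N.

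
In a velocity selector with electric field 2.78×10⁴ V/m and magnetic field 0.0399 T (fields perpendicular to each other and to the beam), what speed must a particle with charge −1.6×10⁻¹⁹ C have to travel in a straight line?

v = 6.97×10⁵ m/s

Zero net Lorentz force requires |qE| = |q v×B|, i.e. E = vB.
v = E/B = 2.78×10⁴/0.0399 = 6.97×10⁵ m/s.
The result is independent of the particle's charge and mass.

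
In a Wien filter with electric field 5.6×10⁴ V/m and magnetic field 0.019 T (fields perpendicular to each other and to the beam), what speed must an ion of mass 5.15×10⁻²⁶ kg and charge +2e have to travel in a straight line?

v = 2.9×10⁶ m/s

For undeflected motion the electric and magnetic forces balance: qE = qvB.
v = E/B = 5.6×10⁴/0.019 = 2.9×10⁶ m/s.
The result is independent of the particle's charge and mass.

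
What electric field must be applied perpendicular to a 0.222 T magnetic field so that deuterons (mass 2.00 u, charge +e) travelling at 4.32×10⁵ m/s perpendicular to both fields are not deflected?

For straight-line motion qE = qvB, so E = vB.
E = 4.32×10⁵ × 0.222 = 9.59×10⁴ V/m.

E = 9.59×10⁴ V/m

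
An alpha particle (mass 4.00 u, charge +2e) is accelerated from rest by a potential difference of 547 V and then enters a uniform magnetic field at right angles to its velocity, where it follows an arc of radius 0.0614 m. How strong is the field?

B ≈ 0.0776 T

v = √(2|q|V/m) = √(2·3.204×10⁻¹⁹·547/6.644×10⁻²⁷) ≈ 2.297×10⁵ m/s.
B = mv/(|q|r) = (6.644×10⁻²⁷)(2.297×10⁵)/((3.204×10⁻¹⁹)(0.0614)) ≈ 0.0776 T.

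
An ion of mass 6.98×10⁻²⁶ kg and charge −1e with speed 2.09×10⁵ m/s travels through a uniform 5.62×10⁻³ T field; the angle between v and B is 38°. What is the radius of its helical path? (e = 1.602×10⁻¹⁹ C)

v⊥ = v sinθ = 2.09×10⁵·sin38° ≈ 1.287×10⁵ m/s.
r = m v⊥/(|q|B) = (6.98×10⁻²⁶)(1.287×10⁵)/((1.602×10⁻¹⁹)(5.62×10⁻³)) ≈ 9.98 m.

r ≈ 9.98 m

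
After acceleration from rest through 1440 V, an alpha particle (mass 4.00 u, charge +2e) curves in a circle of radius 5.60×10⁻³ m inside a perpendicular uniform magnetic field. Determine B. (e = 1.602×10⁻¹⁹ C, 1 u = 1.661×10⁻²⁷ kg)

B ≈ 1.38 T

v = √(2|q|V/m) = √(2·3.204×10⁻¹⁹·1440/6.644×10⁻²⁷) ≈ 3.727×10⁵ m/s.
B = mv/(|q|r) = (6.644×10⁻²⁷)(3.727×10⁵)/((3.204×10⁻¹⁹)(5.60×10⁻³)) ≈ 1.38 T.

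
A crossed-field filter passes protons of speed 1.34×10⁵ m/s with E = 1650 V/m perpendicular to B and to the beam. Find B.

B = 0.0123 T

Balance of forces in the selector: qE = qvB ⇒ B = E/v.
B = 1650/1.34×10⁵ = 0.0123 T.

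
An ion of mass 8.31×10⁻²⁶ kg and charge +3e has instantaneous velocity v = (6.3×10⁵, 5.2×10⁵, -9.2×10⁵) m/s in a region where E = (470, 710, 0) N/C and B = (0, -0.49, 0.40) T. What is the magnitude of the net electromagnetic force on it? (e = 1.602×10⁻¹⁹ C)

|F| ≈ 2.24×10⁻¹³ N

v×B = (-2.43×10⁵, -2.52×10⁵, -3.09×10⁵) N/C.
E + v×B = (-2.42×10⁵, -2.51×10⁵, -3.09×10⁵) N/C.
F = q(E + v×B) = (4.806×10⁻¹⁹ C)·(-2.42×10⁵, -2.51×10⁵, -3.09×10⁵) = (-1.16×10⁻¹³, -1.21×10⁻¹³, -1.48×10⁻¹³) N.
|F| = 2.24×10⁻¹³ N.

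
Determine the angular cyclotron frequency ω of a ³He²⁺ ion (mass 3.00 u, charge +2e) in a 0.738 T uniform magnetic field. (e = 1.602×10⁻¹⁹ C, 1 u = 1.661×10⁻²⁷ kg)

ω ≈ 4.75×10⁷ rad/s

ω = |q|B/m.
ω = (3.204×10⁻¹⁹)(0.738)/4.983×10⁻²⁷ ≈ 4.75×10⁷ rad/s.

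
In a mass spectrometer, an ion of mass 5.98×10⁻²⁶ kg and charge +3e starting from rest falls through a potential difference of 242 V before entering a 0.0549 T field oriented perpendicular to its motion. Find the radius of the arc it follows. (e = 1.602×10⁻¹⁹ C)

Acceleration: |q|V = ½mv² ⇒ v = √(2|q|V/m) = √(2·4.806×10⁻¹⁹·242/5.98×10⁻²⁶) ≈ 6.237×10⁴ m/s.
In the field: r = mv/(|q|B) = (5.98×10⁻²⁶)(6.237×10⁴)/((4.806×10⁻¹⁹)(0.0549)) ≈ 0.141 m.

r ≈ 0.141 m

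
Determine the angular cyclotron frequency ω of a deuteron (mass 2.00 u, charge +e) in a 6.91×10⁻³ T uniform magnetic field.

ω = |q|B/m.
ω = (1.602×10⁻¹⁹)(6.91×10⁻³)/3.322×10⁻²⁷ ≈ 3.33×10⁵ rad/s.

ω ≈ 3.33×10⁵ rad/s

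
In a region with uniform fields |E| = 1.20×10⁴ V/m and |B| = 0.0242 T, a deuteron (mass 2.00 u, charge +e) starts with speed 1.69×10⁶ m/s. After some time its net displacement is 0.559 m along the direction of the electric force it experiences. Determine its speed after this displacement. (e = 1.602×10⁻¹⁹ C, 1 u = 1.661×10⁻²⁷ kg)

v_f ≈ 1.87×10⁶ m/s

B does no work; ΔKE = |q|E d.
½mv_f² = ½mv₀² + |q|Ed = ½(3.322×10⁻²⁷)(1.69×10⁶)² + (1.602×10⁻¹⁹)(1.20×10⁴)(0.559) ≈ 4.744×10⁻¹⁵ J + 1.075×10⁻¹⁵ J ≈ 5.819×10⁻¹⁵ J.
v_f = √(2·5.819×10⁻¹⁵/3.322×10⁻²⁷) ≈ 1.87×10⁶ m/s.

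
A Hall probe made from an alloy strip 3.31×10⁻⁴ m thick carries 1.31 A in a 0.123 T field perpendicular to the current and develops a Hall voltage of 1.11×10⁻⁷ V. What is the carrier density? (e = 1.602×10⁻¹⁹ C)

n ≈ 2.74×10²⁸ m⁻³

From V_H = IB/(n e t), n = IB/(V_H e t).
n = (1.31)(0.123)/((1.11×10⁻⁷)(1.602×10⁻¹⁹)(3.31×10⁻⁴)) ≈ 2.74×10²⁸ m⁻³.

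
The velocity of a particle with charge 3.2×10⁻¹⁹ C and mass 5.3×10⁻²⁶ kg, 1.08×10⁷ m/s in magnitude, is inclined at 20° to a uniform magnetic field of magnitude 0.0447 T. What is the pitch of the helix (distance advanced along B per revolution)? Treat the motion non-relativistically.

v∥ = v cosθ = 1.08×10⁷·cos20° ≈ 1.015×10⁷ m/s.
T = 2πm/(|q|B) = 2π(5.3×10⁻²⁶)/((3.2×10⁻¹⁹)(0.0447)) ≈ 2.328×10⁻⁵ s.
pitch = v∥ T = (1.015×10⁷)(2.328×10⁻⁵) ≈ 236 m.

p ≈ 236 m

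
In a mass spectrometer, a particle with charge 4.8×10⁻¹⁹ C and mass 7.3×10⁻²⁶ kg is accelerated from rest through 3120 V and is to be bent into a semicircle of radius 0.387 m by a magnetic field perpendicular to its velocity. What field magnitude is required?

B ≈ 0.0796 T

v = √(2|q|V/m) = √(2·4.8×10⁻¹⁹·3120/7.3×10⁻²⁶) ≈ 2.026×10⁵ m/s.
B = mv/(|q|r) = (7.3×10⁻²⁶)(2.026×10⁵)/((4.8×10⁻¹⁹)(0.387)) ≈ 0.0796 T.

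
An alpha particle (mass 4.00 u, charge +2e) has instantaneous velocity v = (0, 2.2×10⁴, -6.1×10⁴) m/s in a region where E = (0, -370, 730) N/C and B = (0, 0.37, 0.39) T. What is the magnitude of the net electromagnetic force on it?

v×B = (3.12×10⁴, 0, 0) N/C.
E + v×B = (3.12×10⁴, -370, 730) N/C.
F = q(E + v×B) = (3.204×10⁻¹⁹ C)·(3.12×10⁴, -370, 730) = (9.98×10⁻¹⁵, -1.19×10⁻¹⁶, 2.34×10⁻¹⁶) N.
|F| = 9.98×10⁻¹⁵ N.

|F| ≈ 9.98×10⁻¹⁵ N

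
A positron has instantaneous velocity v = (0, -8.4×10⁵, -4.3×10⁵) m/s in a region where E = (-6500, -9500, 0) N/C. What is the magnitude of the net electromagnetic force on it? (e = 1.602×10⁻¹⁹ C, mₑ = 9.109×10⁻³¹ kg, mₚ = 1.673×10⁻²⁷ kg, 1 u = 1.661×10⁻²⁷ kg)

|F| ≈ 1.84×10⁻¹⁵ N

Only an electric field acts, so F = qE = (1.602×10⁻¹⁹ C)·(-6500, -9500, 0) = (-1.04×10⁻¹⁵, -1.52×10⁻¹⁵, 0) N.
|F| = 1.84×10⁻¹⁵ N.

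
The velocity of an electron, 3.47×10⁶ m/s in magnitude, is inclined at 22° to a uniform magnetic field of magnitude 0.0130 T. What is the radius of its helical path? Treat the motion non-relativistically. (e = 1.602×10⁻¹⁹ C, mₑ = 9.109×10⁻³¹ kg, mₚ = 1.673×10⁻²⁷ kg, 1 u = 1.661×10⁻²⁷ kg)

r ≈ 5.69×10⁻⁴ m

v⊥ = v sinθ = 3.47×10⁶·sin22° ≈ 1.300×10⁶ m/s.
r = m v⊥/(|q|B) = (9.109×10⁻³¹)(1.300×10⁶)/((1.602×10⁻¹⁹)(0.0130)) ≈ 5.69×10⁻⁴ m.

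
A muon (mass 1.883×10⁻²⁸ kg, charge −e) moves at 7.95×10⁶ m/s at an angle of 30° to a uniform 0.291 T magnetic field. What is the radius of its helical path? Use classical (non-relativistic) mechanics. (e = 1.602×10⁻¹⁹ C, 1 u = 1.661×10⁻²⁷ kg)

r ≈ 0.0161 m

v⊥ = v sinθ = 7.95×10⁶·sin30° ≈ 3.975×10⁶ m/s.
r = m v⊥/(|q|B) = (1.883×10⁻²⁸)(3.975×10⁶)/((1.602×10⁻¹⁹)(0.291)) ≈ 0.0161 m.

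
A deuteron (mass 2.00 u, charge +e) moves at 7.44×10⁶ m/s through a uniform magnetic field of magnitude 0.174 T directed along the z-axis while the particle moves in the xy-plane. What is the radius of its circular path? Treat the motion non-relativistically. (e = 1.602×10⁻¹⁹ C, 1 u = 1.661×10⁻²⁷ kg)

r ≈ 0.887 m

The magnetic force provides the centripetal force: |q|vB = mv²/r.
r = mv/(|q|B) = (3.322×10⁻²⁷)(7.44×10⁶)/((1.602×10⁻¹⁹)(0.174)) ≈ 0.887 m.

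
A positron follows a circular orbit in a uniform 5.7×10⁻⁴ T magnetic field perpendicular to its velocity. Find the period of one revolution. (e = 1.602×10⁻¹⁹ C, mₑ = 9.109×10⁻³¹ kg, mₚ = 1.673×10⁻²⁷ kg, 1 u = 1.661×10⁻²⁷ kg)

The cyclotron period depends only on m, q, B: T = 2πm/(|q|B).
T = 2π(9.109×10⁻³¹)/((1.602×10⁻¹⁹)(5.7×10⁻⁴)) ≈ 6.3×10⁻⁸ s.

T ≈ 6.3×10⁻⁸ s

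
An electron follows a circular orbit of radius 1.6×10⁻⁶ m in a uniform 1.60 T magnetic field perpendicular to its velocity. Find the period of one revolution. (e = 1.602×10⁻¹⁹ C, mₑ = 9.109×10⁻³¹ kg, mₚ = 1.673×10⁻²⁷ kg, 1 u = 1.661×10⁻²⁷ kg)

The cyclotron period depends only on m, q, B: T = 2πm/(|q|B).
T = 2π(9.109×10⁻³¹)/((1.602×10⁻¹⁹)(1.60)) ≈ 2.23×10⁻¹¹ s.

T ≈ 2.23×10⁻¹¹ s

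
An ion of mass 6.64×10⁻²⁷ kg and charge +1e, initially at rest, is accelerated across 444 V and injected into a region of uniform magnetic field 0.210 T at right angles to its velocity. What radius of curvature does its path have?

Acceleration: |q|V = ½mv² ⇒ v = √(2|q|V/m) = √(2·1.602×10⁻¹⁹·444/6.64×10⁻²⁷) ≈ 1.464×10⁵ m/s.
In the field: r = mv/(|q|B) = (6.64×10⁻²⁷)(1.464×10⁵)/((1.602×10⁻¹⁹)(0.210)) ≈ 0.0289 m.

r ≈ 0.0289 m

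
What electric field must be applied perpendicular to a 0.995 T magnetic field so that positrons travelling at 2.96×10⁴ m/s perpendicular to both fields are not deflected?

E = 2.95×10⁴ V/m

For straight-line motion qE = qvB, so E = vB.
E = 2.96×10⁴ × 0.995 = 2.95×10⁴ V/m.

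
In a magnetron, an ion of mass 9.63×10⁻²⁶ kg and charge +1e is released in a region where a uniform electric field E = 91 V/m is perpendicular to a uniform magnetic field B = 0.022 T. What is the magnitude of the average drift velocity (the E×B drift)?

In crossed fields the guiding centre drifts at v_d = |E×B|/B² = E/B, independent of charge and mass.
v_d = 91/0.022 = 4100 m/s.

v_d ≈ 4100 m/s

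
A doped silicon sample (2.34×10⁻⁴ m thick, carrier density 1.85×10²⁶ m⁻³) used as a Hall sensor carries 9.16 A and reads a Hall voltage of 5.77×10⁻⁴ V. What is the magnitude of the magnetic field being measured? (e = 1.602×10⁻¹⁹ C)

From V_H = IB/(n e t), B = V_H n e t / I.
B = (5.77×10⁻⁴)(1.85×10²⁶)(1.602×10⁻¹⁹)(2.34×10⁻⁴)/9.16 ≈ 0.437 T.

B ≈ 0.437 T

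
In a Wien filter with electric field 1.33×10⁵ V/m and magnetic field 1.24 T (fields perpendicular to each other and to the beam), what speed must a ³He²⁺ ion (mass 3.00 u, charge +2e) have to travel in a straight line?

v = 1.07×10⁵ m/s

Straight-line motion ⇒ electric and magnetic forces cancel, so E = vB.
v = E/B = 1.33×10⁵/1.24 = 1.07×10⁵ m/s.
The result is independent of the particle's charge and mass.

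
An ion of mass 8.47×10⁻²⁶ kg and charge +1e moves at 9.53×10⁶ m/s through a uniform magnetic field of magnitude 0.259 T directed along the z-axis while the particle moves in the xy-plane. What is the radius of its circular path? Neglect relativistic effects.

r ≈ 19.5 m

The magnetic force provides the centripetal force: |q|vB = mv²/r.
r = mv/(|q|B) = (8.47×10⁻²⁶)(9.53×10⁶)/((1.602×10⁻¹⁹)(0.259)) ≈ 19.5 m.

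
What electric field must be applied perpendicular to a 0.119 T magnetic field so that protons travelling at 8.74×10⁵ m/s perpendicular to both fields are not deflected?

For straight-line motion qE = qvB, so E = vB.
E = 8.74×10⁵ × 0.119 = 1.04×10⁵ V/m.

E = 1.04×10⁵ V/m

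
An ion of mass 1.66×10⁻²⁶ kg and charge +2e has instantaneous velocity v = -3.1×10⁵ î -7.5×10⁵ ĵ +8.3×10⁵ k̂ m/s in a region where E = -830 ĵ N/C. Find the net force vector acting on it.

Only an electric field acts, so F = qE = (3.204×10⁻¹⁹ C)·(0, -830, 0) = (0, -2.66×10⁻¹⁶, 0) N.

F ≈ (0, -2.66×10⁻¹⁶, 0) N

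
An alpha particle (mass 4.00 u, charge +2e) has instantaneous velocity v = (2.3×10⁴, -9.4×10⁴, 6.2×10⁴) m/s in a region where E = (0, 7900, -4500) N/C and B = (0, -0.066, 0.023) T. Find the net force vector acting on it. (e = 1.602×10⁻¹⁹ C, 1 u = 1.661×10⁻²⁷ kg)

F ≈ (6.18×10⁻¹⁶, 2.36×10⁻¹⁵, -1.93×10⁻¹⁵) N

v×B = (1930, -529, -1520) N/C.
E + v×B = (1930, 7370, -6020) N/C.
F = q(E + v×B) = (3.204×10⁻¹⁹ C)·(1930, 7370, -6020) = (6.18×10⁻¹⁶, 2.36×10⁻¹⁵, -1.93×10⁻¹⁵) N.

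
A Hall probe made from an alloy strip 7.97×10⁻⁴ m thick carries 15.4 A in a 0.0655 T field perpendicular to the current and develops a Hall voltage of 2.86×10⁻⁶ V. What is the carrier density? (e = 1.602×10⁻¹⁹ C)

n ≈ 2.76×10²⁷ m⁻³

From V_H = IB/(n e t), n = IB/(V_H e t).
n = (15.4)(0.0655)/((2.86×10⁻⁶)(1.602×10⁻¹⁹)(7.97×10⁻⁴)) ≈ 2.76×10²⁷ m⁻³.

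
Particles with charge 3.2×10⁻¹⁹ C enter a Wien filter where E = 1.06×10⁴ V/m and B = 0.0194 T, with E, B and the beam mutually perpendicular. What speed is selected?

Zero net Lorentz force requires |qE| = |q v×B|, i.e. E = vB.
v = E/B = 1.06×10⁴/0.0194 = 5.46×10⁵ m/s.

v = 5.46×10⁵ m/s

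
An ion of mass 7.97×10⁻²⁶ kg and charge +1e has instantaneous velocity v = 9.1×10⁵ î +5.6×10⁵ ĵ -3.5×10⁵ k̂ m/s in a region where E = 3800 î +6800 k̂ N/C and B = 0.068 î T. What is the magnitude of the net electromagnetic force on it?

v×B = (0, -2.38×10⁴, -3.81×10⁴) N/C.
E + v×B = (3800, -2.38×10⁴, -3.13×10⁴) N/C.
F = q(E + v×B) = (1.602×10⁻¹⁹ C)·(3800, -2.38×10⁴, -3.13×10⁴) = (6.09×10⁻¹⁶, -3.81×10⁻¹⁵, -5.01×10⁻¹⁵) N.
|F| = 6.33×10⁻¹⁵ N.

|F| ≈ 6.33×10⁻¹⁵ N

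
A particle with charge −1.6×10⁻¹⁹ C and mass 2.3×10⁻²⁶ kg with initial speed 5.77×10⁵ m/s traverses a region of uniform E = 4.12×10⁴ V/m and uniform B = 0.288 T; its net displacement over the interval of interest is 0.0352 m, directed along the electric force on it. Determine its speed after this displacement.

v_f ≈ 5.94×10⁵ m/s

B does no work; ΔKE = |q|E d.
½mv_f² = ½mv₀² + |q|Ed = ½(2.3×10⁻²⁶)(5.77×10⁵)² + (1.6×10⁻¹⁹)(4.12×10⁴)(0.0352) ≈ 3.829×10⁻¹⁵ J + 2.320×10⁻¹⁶ J ≈ 4.061×10⁻¹⁵ J.
v_f = √(2·4.061×10⁻¹⁵/2.3×10⁻²⁶) ≈ 5.94×10⁵ m/s.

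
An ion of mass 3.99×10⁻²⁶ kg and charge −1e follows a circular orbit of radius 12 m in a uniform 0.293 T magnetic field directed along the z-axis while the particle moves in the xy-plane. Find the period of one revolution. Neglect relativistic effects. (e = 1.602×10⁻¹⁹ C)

T ≈ 5.34×10⁻⁶ s

The cyclotron period depends only on m, q, B: T = 2πm/(|q|B).
T = 2π(3.99×10⁻²⁶)/((1.602×10⁻¹⁹)(0.293)) ≈ 5.34×10⁻⁶ s.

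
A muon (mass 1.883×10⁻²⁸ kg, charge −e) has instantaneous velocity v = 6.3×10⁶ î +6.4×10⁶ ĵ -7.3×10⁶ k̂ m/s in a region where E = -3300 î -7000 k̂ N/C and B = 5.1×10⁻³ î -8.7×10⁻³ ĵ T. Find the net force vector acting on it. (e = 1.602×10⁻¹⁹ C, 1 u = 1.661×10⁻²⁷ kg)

v×B = (-6.35×10⁴, -3.72×10⁴, -8.74×10⁴) N/C.
E + v×B = (-6.68×10⁴, -3.72×10⁴, -9.44×10⁴) N/C.
F = q(E + v×B) = (−1.602×10⁻¹⁹ C)·(-6.68×10⁴, -3.72×10⁴, -9.44×10⁴) = (1.07×10⁻¹⁴, 5.96×10⁻¹⁵, 1.51×10⁻¹⁴) N.

F ≈ (1.07×10⁻¹⁴, 5.96×10⁻¹⁵, 1.51×10⁻¹⁴) N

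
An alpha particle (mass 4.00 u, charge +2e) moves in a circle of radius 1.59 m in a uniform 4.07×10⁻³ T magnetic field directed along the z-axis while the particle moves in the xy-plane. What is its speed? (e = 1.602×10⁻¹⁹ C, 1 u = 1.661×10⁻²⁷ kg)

From |q|vB = mv²/r, v = |q|Br/m.
v = (3.204×10⁻¹⁹)(4.07×10⁻³)(1.59)/6.644×10⁻²⁷ ≈ 3.12×10⁵ m/s.

v ≈ 3.12×10⁵ m/s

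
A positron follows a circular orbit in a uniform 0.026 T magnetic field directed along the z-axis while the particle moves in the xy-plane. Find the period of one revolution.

T ≈ 1.4×10⁻⁹ s

The cyclotron period depends only on m, q, B: T = 2πm/(|q|B).
T = 2π(9.109×10⁻³¹)/((1.602×10⁻¹⁹)(0.026)) ≈ 1.4×10⁻⁹ s.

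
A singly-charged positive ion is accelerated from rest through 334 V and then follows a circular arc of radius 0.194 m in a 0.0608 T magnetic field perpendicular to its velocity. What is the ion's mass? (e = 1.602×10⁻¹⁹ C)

m ≈ 3.34×10⁻²⁶ kg

Combine |q|V = ½mv² and r = mv/(|q|B): eliminate v to get m = qB²r²/(2V).
m = (1.602×10⁻¹⁹)(0.0608)²(0.194)²/(2·334) ≈ 3.34×10⁻²⁶ kg.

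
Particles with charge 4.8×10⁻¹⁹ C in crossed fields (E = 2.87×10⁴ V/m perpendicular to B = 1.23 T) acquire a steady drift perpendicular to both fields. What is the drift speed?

v_d ≈ 2.33×10⁴ m/s

The steady drift has the magnetic force balancing the electric force, so v_d = E/B.
v_d = 2.87×10⁴/1.23 = 2.33×10⁴ m/s.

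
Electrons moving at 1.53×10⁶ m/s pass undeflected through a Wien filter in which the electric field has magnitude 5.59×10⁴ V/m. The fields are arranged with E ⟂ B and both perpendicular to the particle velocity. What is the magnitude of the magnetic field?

B = 0.0365 T

Balance of forces in the selector: qE = qvB ⇒ B = E/v.
B = 5.59×10⁴/1.53×10⁶ = 0.0365 T.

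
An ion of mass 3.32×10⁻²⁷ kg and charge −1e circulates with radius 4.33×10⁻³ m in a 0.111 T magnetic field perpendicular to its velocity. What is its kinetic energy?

KE ≈ 5.57 eV

v = |q|Br/m, then KE = ½mv² = (qBr)²/(2m).
v = (1.602×10⁻¹⁹)(0.111)(4.33×10⁻³)/3.32×10⁻²⁷ ≈ 2.319×10⁴ m/s.
KE = ½(3.32×10⁻²⁷)(2.319×10⁴)² ≈ 8.93×10⁻¹⁹ J = 5.57 eV.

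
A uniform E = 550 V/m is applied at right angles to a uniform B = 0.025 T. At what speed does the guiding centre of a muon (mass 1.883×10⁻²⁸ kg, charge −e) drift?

v_d ≈ 2.2×10⁴ m/s

In crossed fields the guiding centre drifts at v_d = |E×B|/B² = E/B, independent of charge and mass.
v_d = 550/0.025 = 2.2×10⁴ m/s.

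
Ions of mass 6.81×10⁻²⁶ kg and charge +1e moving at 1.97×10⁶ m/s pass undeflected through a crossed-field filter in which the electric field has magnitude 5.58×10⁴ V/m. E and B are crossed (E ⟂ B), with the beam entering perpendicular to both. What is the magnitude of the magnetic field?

Balance of forces in the selector: qE = qvB ⇒ B = E/v.
B = 5.58×10⁴/1.97×10⁶ = 0.0283 T.

B = 0.0283 T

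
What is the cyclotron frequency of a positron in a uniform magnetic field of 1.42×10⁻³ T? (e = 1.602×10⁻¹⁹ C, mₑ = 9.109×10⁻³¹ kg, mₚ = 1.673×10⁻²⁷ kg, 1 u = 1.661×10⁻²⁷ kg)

f = |q|B/(2πm).
f = (1.602×10⁻¹⁹)(1.42×10⁻³)/(2π·9.109×10⁻³¹) ≈ 3.97×10⁷ Hz.

f ≈ 3.97×10⁷ Hz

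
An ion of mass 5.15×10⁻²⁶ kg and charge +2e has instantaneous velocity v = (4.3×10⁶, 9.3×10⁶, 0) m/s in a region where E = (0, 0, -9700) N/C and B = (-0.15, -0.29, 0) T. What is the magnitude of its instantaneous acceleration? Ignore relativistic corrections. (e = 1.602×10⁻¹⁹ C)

|a| ≈ 8.60×10¹¹ m/s²

v×B = (0, 0, 1.48×10⁵) N/C.
E + v×B = (0, 0, 1.38×10⁵) N/C.
F = q(E + v×B) = (3.204×10⁻¹⁹ C)·(0, 0, 1.38×10⁵) = (0, 0, 4.43×10⁻¹⁴) N.
|a| = |F|/m = 4.431×10⁻¹⁴/5.15×10⁻²⁶ ≈ 8.60×10¹¹ m/s².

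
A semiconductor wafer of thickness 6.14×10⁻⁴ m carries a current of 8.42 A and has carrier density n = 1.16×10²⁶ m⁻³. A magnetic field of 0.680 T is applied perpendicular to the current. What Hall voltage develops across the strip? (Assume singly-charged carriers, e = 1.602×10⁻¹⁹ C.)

V_H ≈ 5.02×10⁻⁴ V

V_H = IB/(n e t).
V_H = (8.42)(0.680)/((1.16×10²⁶)(1.602×10⁻¹⁹)(6.14×10⁻⁴)) ≈ 5.02×10⁻⁴ V.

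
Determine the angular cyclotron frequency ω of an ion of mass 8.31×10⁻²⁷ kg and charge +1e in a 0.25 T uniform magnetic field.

ω = |q|B/m.
ω = (1.602×10⁻¹⁹)(0.25)/8.31×10⁻²⁷ ≈ 4.8×10⁶ rad/s.

ω ≈ 4.8×10⁶ rad/s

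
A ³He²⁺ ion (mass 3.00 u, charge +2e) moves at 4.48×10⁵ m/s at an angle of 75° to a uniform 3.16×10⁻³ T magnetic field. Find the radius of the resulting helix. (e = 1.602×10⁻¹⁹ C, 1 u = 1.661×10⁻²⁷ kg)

v⊥ = v sinθ = 4.48×10⁵·sin75° ≈ 4.327×10⁵ m/s.
r = m v⊥/(|q|B) = (4.983×10⁻²⁷)(4.327×10⁵)/((3.204×10⁻¹⁹)(3.16×10⁻³)) ≈ 2.13 m.

r ≈ 2.13 m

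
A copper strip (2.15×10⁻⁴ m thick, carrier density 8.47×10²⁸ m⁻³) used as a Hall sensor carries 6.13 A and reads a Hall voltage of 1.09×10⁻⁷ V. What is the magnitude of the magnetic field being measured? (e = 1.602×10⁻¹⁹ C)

From V_H = IB/(n e t), B = V_H n e t / I.
B = (1.09×10⁻⁷)(8.47×10²⁸)(1.602×10⁻¹⁹)(2.15×10⁻⁴)/6.13 ≈ 0.0519 T.

B ≈ 0.0519 T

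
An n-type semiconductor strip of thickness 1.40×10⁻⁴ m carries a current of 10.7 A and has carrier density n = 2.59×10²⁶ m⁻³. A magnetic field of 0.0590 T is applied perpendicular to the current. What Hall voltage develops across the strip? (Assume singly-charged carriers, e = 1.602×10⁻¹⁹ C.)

V_H ≈ 1.09×10⁻⁴ V

V_H = IB/(n e t).
V_H = (10.7)(0.0590)/((2.59×10²⁶)(1.602×10⁻¹⁹)(1.40×10⁻⁴)) ≈ 1.09×10⁻⁴ V.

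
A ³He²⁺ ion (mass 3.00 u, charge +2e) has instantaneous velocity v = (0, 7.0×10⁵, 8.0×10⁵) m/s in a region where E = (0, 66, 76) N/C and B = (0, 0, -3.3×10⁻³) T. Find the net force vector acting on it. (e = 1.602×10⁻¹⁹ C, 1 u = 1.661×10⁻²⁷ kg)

v×B = (-2310, 0, 0) N/C.
E + v×B = (-2310, 66.0, 76.0) N/C.
F = q(E + v×B) = (3.204×10⁻¹⁹ C)·(-2310, 66.0, 76.0) = (-7.40×10⁻¹⁶, 2.11×10⁻¹⁷, 2.44×10⁻¹⁷) N.

F ≈ (-7.40×10⁻¹⁶, 2.11×10⁻¹⁷, 2.44×10⁻¹⁷) N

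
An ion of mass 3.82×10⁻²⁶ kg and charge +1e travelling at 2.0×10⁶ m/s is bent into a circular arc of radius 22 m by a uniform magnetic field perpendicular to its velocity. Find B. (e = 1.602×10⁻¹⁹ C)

B ≈ 0.022 T

From |q|vB = mv²/r, B = mv/(|q|r).
B = (3.82×10⁻²⁶)(2.0×10⁶)/((1.602×10⁻¹⁹)(22)) ≈ 0.022 T.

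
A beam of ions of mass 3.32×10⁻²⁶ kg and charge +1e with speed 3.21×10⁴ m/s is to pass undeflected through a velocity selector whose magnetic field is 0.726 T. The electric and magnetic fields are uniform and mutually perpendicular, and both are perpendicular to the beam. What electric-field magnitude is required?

E = 2.33×10⁴ V/m

For straight-line motion qE = qvB, so E = vB.
E = 3.21×10⁴ × 0.726 = 2.33×10⁴ V/m.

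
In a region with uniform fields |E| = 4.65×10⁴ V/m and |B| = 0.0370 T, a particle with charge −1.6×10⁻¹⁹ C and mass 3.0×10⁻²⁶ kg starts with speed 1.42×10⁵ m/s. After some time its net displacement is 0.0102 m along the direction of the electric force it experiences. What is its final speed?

B does no work; ΔKE = |q|E d.
½mv_f² = ½mv₀² + |q|Ed = ½(3.0×10⁻²⁶)(1.42×10⁵)² + (1.6×10⁻¹⁹)(4.65×10⁴)(0.0102) ≈ 3.025×10⁻¹⁶ J + 7.589×10⁻¹⁷ J ≈ 3.783×10⁻¹⁶ J.
v_f = √(2·3.783×10⁻¹⁶/3.0×10⁻²⁶) ≈ 1.59×10⁵ m/s.

v_f ≈ 1.59×10⁵ m/s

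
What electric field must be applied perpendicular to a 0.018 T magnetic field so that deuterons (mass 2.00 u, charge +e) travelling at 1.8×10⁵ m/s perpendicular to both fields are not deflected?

For straight-line motion qE = qvB, so E = vB.
E = 1.8×10⁵ × 0.018 = 3200 V/m.

E = 3200 V/m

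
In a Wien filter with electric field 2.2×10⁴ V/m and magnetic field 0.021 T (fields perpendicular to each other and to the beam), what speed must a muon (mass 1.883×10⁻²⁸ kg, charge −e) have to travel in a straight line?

For undeflected motion the electric and magnetic forces balance: qE = qvB.
v = E/B = 2.2×10⁴/0.021 = 1.0×10⁶ m/s.

v = 1.0×10⁶ m/s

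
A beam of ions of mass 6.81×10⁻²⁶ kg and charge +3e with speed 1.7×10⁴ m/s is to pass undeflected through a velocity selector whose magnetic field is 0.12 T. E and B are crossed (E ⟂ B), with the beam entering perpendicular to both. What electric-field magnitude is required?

For straight-line motion qE = qvB, so E = vB.
E = 1.7×10⁴ × 0.12 = 2000 V/m.

E = 2000 V/m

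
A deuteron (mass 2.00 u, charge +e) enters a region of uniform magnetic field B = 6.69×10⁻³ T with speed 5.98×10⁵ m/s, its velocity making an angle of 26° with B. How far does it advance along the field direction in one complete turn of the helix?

p ≈ 10.5 m

v∥ = v cosθ = 5.98×10⁵·cos26° ≈ 5.375×10⁵ m/s.
T = 2πm/(|q|B) = 2π(3.322×10⁻²⁷)/((1.602×10⁻¹⁹)(6.69×10⁻³)) ≈ 1.948×10⁻⁵ s.
pitch = v∥ T = (5.375×10⁵)(1.948×10⁻⁵) ≈ 10.5 m.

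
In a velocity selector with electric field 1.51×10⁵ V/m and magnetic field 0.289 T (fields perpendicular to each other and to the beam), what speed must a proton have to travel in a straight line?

Zero net Lorentz force requires |qE| = |q v×B|, i.e. E = vB.
v = E/B = 1.51×10⁵/0.289 = 5.22×10⁵ m/s.

v = 5.22×10⁵ m/s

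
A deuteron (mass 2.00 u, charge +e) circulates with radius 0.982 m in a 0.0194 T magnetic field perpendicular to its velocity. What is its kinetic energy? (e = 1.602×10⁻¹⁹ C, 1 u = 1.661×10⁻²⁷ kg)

v = |q|Br/m, then KE = ½mv² = (qBr)²/(2m).
v = (1.602×10⁻¹⁹)(0.0194)(0.982)/3.322×10⁻²⁷ ≈ 9.187×10⁵ m/s.
KE = ½(3.322×10⁻²⁷)(9.187×10⁵)² ≈ 1.40×10⁻¹⁵ J.

KE ≈ 1.40×10⁻¹⁵ J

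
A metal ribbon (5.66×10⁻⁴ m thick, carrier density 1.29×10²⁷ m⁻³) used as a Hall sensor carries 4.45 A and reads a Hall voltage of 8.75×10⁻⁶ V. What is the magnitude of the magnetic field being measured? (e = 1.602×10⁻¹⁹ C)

From V_H = IB/(n e t), B = V_H n e t / I.
B = (8.75×10⁻⁶)(1.29×10²⁷)(1.602×10⁻¹⁹)(5.66×10⁻⁴)/4.45 ≈ 0.230 T.

B ≈ 0.230 T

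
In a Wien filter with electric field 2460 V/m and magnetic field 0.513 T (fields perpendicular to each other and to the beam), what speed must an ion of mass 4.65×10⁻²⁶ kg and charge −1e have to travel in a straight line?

Zero net Lorentz force requires |qE| = |q v×B|, i.e. E = vB.
v = E/B = 2460/0.513 = 4800 m/s.
The result is independent of the particle's charge and mass.

v = 4800 m/s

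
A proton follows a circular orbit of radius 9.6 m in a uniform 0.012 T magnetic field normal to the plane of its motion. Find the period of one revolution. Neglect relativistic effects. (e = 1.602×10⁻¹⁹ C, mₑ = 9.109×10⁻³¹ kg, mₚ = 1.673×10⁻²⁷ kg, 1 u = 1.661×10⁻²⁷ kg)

The cyclotron period depends only on m, q, B: T = 2πm/(|q|B).
T = 2π(1.673×10⁻²⁷)/((1.602×10⁻¹⁹)(0.012)) ≈ 5.5×10⁻⁶ s.

T ≈ 5.5×10⁻⁶ s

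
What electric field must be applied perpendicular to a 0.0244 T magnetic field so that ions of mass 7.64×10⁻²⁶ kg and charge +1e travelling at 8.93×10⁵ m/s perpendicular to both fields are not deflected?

E = 2.18×10⁴ V/m

For straight-line motion qE = qvB, so E = vB.
E = 8.93×10⁵ × 0.0244 = 2.18×10⁴ V/m.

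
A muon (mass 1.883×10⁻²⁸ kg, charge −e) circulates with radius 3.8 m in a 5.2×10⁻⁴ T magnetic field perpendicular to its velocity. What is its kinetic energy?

KE ≈ 2.7×10⁻¹⁶ J

v = |q|Br/m, then KE = ½mv² = (qBr)²/(2m).
v = (1.602×10⁻¹⁹)(5.2×10⁻⁴)(3.8)/1.883×10⁻²⁸ ≈ 1.681×10⁶ m/s.
KE = ½(1.883×10⁻²⁸)(1.681×10⁶)² ≈ 2.7×10⁻¹⁶ J.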